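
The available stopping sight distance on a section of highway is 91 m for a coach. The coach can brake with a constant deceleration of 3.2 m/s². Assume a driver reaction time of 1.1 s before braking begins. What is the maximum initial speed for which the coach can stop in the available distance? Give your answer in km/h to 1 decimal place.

Stopping distance: v·t_r + v²/(2a) = 91 with t_r = 1.1 s and a = 3.200 m/s².
So v² + 7.040 v − 582.40 = 0.
Positive root: v = −a·t_r + √((a·t_r)² + 2a·d) = −3.520 + √(12.390 + 582.40) = 20.8683 m/s.
20.8683 m/s × 3.6 = 75.126 km/h.

Maximum speed ≈ 75.1 km/h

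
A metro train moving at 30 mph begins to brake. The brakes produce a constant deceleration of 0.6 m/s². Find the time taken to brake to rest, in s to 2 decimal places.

30 mph × 0.44704 = 13.4112 m/s.
Braking time = v/a = 13.4112 / 0.600 = 22.352 s.

Braking time ≈ 22.35 s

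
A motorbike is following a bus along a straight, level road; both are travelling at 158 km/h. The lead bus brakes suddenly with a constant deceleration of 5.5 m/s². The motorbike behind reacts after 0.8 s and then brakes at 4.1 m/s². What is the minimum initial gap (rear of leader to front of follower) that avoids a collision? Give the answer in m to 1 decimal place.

158 km/h ÷ 3.6 = 43.8889 m/s.
Leader travels v²/(2a_L) = 1926.236 / 11.000 = 175.112 m before stopping.
Follower covers v·t_r = 43.8889 × 0.8 = 35.111 m while reacting, then v²/(2a_F) = 1926.236 / 8.200 = 234.907 m while braking, for a total of 35.111 + 234.907 = 270.018 m.
Since a_F ≤ a_L and the follower starts braking later, the follower is never slower than the leader, so the closest approach is when both have stopped.
Minimum gap = 270.018 − 175.112 = 94.906 m.

Minimum gap ≈ 94.9 m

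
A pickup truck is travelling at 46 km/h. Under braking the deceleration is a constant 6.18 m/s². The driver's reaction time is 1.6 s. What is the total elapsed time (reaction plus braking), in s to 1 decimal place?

46 km/h ÷ 3.6 = 12.7778 m/s.
Braking time = v/a = 12.7778 / 6.180 = 2.068 s.
Total = 1.6 + 2.068 = 3.668 s.

Total time ≈ 3.7 s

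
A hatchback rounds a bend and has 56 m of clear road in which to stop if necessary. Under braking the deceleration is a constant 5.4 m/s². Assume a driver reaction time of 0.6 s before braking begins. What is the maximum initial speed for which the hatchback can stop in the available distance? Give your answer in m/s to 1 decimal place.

Maximum speed ≈ 21.6 m/s

Stopping distance: v·t_r + v²/(2a) = 56 with t_r = 0.6 s and a = 5.400 m/s².
So v² + 6.480 v − 604.80 = 0.
Positive root: v = −a·t_r + √((a·t_r)² + 2a·d) = −3.240 + √(10.498 + 604.80) = 21.5652 m/s.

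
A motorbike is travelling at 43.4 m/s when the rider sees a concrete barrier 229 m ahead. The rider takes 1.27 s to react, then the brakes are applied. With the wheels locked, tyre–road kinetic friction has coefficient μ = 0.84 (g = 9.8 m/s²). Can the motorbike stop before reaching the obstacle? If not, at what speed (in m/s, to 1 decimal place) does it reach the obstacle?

Yes — it stops about 59.5 m short of the obstacle, so it never reaches it

a = μg = 0.84 × 9.8 = 8.232 m/s².
Reaction distance = 43.4000 × 1.27 = 55.118 m.
Braking distance = v²/(2a) = 1883.560 / 16.464 = 114.405 m.
Total stopping distance = 55.118 + 114.405 = 169.523 m, vs 229 m available — it stops with 229 − 169.523 = 59.477 m to spare.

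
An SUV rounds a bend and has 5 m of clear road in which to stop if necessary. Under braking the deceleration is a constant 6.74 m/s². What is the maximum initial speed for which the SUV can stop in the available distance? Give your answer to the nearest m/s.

Maximum speed ≈ 8 m/s

v²/(2a) = d ⇒ v = √(2 × 6.740 × 5) = √67.40 = 8.2098 m/s.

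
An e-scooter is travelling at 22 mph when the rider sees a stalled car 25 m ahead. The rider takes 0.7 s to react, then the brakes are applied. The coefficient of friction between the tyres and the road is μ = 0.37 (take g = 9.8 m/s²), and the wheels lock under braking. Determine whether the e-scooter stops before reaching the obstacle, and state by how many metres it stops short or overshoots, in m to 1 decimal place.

Yes — it stops 4.8 m short of the obstacle

22 mph × 0.44704 = 9.8349 m/s.
a = μg = 0.37 × 9.8 = 3.626 m/s².
Reaction distance = 9.8349 × 0.7 = 6.884 m.
Braking distance = v²/(2a) = 96.725 / 7.252 = 13.338 m.
Total stopping distance = 6.884 + 13.338 = 20.222 m, vs 25 m available — it stops with 25 − 20.222 = 4.778 m to spare.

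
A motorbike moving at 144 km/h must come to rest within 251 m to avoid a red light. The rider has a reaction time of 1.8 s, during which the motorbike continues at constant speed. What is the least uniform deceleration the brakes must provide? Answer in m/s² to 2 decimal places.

144 km/h ÷ 3.6 = 40.0000 m/s.
Distance covered during reaction = 40.0000 × 1.8 = 72.000 m.
Distance available for braking: 251 − 72.000 = 179.000 m.
v² = 2a·d ⇒ a = v²/(2d) = 40.0000² / (2 × 179.000) = 1600.000 / 358.000 = 4.4693 m/s².

Required deceleration ≈ 4.47 m/s²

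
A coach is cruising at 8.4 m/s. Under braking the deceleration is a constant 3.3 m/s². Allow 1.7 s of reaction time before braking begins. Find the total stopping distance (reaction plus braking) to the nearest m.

Total stopping distance ≈ 25 m

Reaction distance = v·t_r = 8.4000 × 1.7 = 14.280 m.
Braking distance = v²/(2a) = 8.4000² / (2 × 3.300) = 70.560 / 6.600 = 10.691 m.
Total = 14.280 + 10.691 = 24.971 m.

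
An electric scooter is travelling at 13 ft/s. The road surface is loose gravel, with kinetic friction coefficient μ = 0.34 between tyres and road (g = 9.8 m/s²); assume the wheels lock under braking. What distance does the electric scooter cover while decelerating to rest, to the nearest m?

13 ft/s × 0.3048 = 3.9624 m/s.
a = μg = 0.34 × 9.8 = 3.332 m/s².
Braking distance = v²/(2a) = 3.9624² / (2 × 3.332) = 15.701 / 6.664 = 2.356 m.

Braking distance ≈ 2 m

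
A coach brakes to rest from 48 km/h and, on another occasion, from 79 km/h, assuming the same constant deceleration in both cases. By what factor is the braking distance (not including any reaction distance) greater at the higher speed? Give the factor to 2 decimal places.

Braking distance d = v²/(2a), so with a fixed, d ∝ v².
Factor = (79/48)² = 1.6458² = 2.7087.

Factor ≈ 2.71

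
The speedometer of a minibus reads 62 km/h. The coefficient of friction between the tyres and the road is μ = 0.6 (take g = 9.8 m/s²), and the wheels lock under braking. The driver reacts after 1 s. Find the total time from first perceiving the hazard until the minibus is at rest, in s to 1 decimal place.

62 km/h ÷ 3.6 = 17.2222 m/s.
a = μg = 0.6 × 9.8 = 5.880 m/s².
Braking time = v/a = 17.2222 / 5.880 = 2.929 s.
Total = 1 + 2.929 = 3.929 s.

Total time ≈ 3.9 s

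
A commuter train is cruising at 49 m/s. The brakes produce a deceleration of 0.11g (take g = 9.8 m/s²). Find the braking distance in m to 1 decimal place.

Braking distance ≈ 1113.6 m

a = 0.11 × 9.8 = 1.078 m/s².
Braking distance = v²/(2a) = 49.0000² / (2 × 1.078) = 2401.000 / 2.156 = 1113.636 m.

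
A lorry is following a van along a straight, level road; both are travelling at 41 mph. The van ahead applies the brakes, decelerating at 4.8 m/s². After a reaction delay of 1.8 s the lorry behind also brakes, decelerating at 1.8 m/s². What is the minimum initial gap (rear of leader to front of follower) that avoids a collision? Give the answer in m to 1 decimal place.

41 mph × 0.44704 = 18.3286 m/s.
Leader travels v²/(2a_L) = 335.938 / 9.600 = 34.994 m before stopping.
Follower covers v·t_r = 18.3286 × 1.8 = 32.991 m while reacting, then v²/(2a_F) = 335.938 / 3.600 = 93.316 m while braking, for a total of 32.991 + 93.316 = 126.307 m.
Since a_F ≤ a_L and the follower starts braking later, the follower is never slower than the leader, so the closest approach is when both have stopped.
Minimum gap = 126.307 − 34.994 = 91.313 m.

Minimum gap ≈ 91.3 m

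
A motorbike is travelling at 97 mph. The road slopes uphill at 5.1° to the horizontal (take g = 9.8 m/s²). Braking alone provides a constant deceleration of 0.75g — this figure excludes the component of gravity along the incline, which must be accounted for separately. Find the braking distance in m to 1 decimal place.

97 mph × 0.44704 = 43.3629 m/s.
a = 0.75 × 9.8 = 7.350 m/s².
Gravity along the uphill slope adds to the braking deceleration: a_eff = 7.350 + 9.8·sin 5.1° = 7.350 + 0.871 = 8.221 m/s².
Braking distance = v²/(2a) = 43.3629² / (2 × 8.221) = 1880.341 / 16.442 = 114.362 m.

Braking distance ≈ 114.4 m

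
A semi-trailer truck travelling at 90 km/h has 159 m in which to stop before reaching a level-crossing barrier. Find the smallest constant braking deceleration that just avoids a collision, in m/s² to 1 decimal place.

90 km/h ÷ 3.6 = 25.0000 m/s.
v² = 2a·d ⇒ a = v²/(2d) = 25.0000² / (2 × 159.000) = 625.000 / 318.000 = 1.9654 m/s².

Required deceleration ≈ 2.0 m/s²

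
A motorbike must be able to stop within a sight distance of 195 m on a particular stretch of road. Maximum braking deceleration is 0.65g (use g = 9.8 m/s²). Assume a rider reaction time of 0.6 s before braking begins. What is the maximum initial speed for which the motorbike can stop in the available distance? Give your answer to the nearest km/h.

Maximum speed ≈ 166 km/h

a = 0.65 × 9.8 = 6.370 m/s².
Stopping distance: v·t_r + v²/(2a) = 195 with t_r = 0.6 s and a = 6.370 m/s².
So v² + 7.644 v − 2484.30 = 0.
Positive root: v = −a·t_r + √((a·t_r)² + 2a·d) = −3.822 + √(14.608 + 2484.30) = 46.1671 m/s.
46.1671 m/s × 3.6 = 166.202 km/h.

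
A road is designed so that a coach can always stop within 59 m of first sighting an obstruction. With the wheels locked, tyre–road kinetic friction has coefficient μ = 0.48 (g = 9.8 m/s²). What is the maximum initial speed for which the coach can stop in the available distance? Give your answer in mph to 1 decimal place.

a = μg = 0.48 × 9.8 = 4.704 m/s².
v²/(2a) = d ⇒ v = √(2 × 4.704 × 59) = √555.07 = 23.5599 m/s.
23.5599 m/s ÷ 0.44704 = 52.702 mph.

Maximum speed ≈ 52.7 mph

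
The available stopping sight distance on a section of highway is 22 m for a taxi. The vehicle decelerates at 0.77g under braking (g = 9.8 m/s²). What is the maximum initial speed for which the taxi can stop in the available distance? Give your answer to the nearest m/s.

a = 0.77 × 9.8 = 7.546 m/s².
v²/(2a) = d ⇒ v = √(2 × 7.546 × 22) = √332.02 = 18.2214 m/s.

Maximum speed ≈ 18 m/s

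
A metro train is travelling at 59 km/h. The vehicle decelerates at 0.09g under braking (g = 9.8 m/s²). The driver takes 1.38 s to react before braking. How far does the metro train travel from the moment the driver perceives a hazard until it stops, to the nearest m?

59 km/h ÷ 3.6 = 16.3889 m/s.
a = 0.09 × 9.8 = 0.882 m/s².
Reaction distance = v·t_r = 16.3889 × 1.38 = 22.617 m.
Braking distance = v²/(2a) = 16.3889² / (2 × 0.882) = 268.596 / 1.764 = 152.265 m.
Total = 22.617 + 152.265 = 174.882 m.

Total stopping distance ≈ 175 m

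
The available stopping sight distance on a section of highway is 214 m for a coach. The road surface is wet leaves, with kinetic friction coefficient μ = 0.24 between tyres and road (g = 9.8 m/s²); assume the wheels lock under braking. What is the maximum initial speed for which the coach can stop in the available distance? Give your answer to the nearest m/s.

a = μg = 0.24 × 9.8 = 2.352 m/s².
v²/(2a) = d ⇒ v = √(2 × 2.352 × 214) = √1006.66 = 31.7279 m/s.

Maximum speed ≈ 32 m/s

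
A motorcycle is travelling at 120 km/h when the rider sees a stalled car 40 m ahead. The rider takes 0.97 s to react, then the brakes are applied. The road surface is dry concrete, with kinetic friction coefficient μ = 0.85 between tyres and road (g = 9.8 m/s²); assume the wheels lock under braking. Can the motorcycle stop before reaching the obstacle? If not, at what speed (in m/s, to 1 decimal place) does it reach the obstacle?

No — it strikes the obstacle at 31.4 m/s

120 km/h ÷ 3.6 = 33.3333 m/s.
a = μg = 0.85 × 9.8 = 8.330 m/s².
Reaction distance = 33.3333 × 0.97 = 32.333 m.
Braking distance needed to stop: v²/(2a) = 1111.109 / 16.660 = 66.693 m, so total needed = 32.333 + 66.693 = 99.026 m > 40 m — it cannot stop.
Distance remaining when braking begins: 40 − 32.333 = 7.667 m.
v² = v₀² − 2a·d = 1111.109 − 2 × 8.330 × 7.667 = 983.377 m²/s².
v = √983.377 = 31.359 m/s.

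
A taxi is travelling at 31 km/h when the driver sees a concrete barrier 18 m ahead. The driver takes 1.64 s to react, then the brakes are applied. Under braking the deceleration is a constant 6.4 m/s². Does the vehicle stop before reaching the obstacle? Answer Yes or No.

No

31 km/h ÷ 3.6 = 8.6111 m/s.
Reaction distance = 8.6111 × 1.64 = 14.122 m.
Braking distance = v²/(2a) = 74.151 / 12.800 = 5.793 m.
Total stopping distance = 14.122 + 5.793 = 19.915 m, vs 18 m available — it cannot stop in time and overshoots by 19.915 − 18 = 1.915 m.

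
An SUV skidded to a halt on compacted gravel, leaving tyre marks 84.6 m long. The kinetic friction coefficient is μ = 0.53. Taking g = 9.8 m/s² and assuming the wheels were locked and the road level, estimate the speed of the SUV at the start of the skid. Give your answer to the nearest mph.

Deceleration a = μg = 0.53 × 9.8 = 5.194 m/s².
v = √(2a·d) = √(2 × 5.194 × 84.6) = √878.825 = 29.6450 m/s.
= 29.6450 ÷ 0.44704 = 66.314 mph.

Initial speed ≈ 66 mph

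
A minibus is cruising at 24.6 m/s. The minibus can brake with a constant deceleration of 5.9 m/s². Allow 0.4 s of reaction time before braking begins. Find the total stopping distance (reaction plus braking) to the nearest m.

Reaction distance = v·t_r = 24.6000 × 0.4 = 9.840 m.
Braking distance = v²/(2a) = 24.6000² / (2 × 5.900) = 605.160 / 11.800 = 51.285 m.
Total = 9.840 + 51.285 = 61.125 m.

Total stopping distance ≈ 61 m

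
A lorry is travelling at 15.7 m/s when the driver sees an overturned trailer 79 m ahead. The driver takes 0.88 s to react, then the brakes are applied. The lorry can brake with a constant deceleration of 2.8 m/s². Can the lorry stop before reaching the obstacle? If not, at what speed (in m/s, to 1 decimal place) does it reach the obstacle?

Reaction distance = 15.7000 × 0.88 = 13.816 m.
Braking distance = v²/(2a) = 246.490 / 5.600 = 44.016 m.
Total stopping distance = 13.816 + 44.016 = 57.832 m, vs 79 m available — it stops with 79 − 57.832 = 21.168 m to spare.

Yes — it stops about 21.2 m short of the obstacle, so it never reaches it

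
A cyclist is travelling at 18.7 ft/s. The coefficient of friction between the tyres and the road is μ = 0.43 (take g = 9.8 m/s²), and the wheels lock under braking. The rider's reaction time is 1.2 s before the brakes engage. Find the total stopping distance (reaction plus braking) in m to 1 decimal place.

Total stopping distance ≈ 10.7 m

18.7 ft/s × 0.3048 = 5.6998 m/s.
a = μg = 0.43 × 9.8 = 4.214 m/s².
Reaction distance = v·t_r = 5.6998 × 1.2 = 6.840 m.
Braking distance = v²/(2a) = 5.6998² / (2 × 4.214) = 32.488 / 8.428 = 3.855 m.
Total = 6.840 + 3.855 = 10.695 m.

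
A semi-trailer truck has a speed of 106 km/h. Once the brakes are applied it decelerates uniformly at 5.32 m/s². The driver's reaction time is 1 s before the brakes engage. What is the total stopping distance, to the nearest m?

Total stopping distance ≈ 111 m

106 km/h ÷ 3.6 = 29.4444 m/s.
Reaction distance = v·t_r = 29.4444 × 1 = 29.444 m.
Braking distance = v²/(2a) = 29.4444² / (2 × 5.320) = 866.973 / 10.640 = 81.482 m.
Total = 29.444 + 81.482 = 110.926 m.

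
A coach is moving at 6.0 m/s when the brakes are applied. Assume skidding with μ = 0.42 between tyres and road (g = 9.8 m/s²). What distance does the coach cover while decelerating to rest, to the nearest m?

a = μg = 0.42 × 9.8 = 4.116 m/s².
Braking distance = v²/(2a) = 6.0000² / (2 × 4.116) = 36.000 / 8.232 = 4.373 m.

Braking distance ≈ 4 m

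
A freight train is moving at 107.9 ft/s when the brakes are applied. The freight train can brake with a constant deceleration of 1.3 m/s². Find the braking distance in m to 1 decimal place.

107.9 ft/s × 0.3048 = 32.8879 m/s.
Braking distance = v²/(2a) = 32.8879² / (2 × 1.300) = 1081.614 / 2.600 = 416.005 m.

Braking distance ≈ 416.0 m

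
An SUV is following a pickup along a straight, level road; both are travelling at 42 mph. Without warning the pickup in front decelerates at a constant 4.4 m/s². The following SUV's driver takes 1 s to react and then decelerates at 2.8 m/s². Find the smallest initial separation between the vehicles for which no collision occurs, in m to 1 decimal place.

Minimum gap ≈ 41.7 m

42 mph × 0.44704 = 18.7757 m/s.
Leader travels v²/(2a_L) = 352.527 / 8.800 = 40.060 m before stopping.
Follower covers v·t_r = 18.7757 × 1 = 18.776 m while reacting, then v²/(2a_F) = 352.527 / 5.600 = 62.951 m while braking, for a total of 18.776 + 62.951 = 81.727 m.
Since a_F ≤ a_L and the follower starts braking later, the follower is never slower than the leader, so the closest approach is when both have stopped.
Minimum gap = 81.727 − 40.060 = 41.667 m.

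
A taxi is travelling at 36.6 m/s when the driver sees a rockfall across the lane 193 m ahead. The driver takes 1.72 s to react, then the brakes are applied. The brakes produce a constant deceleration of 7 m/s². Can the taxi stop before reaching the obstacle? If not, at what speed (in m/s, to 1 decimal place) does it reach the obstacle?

Yes — it stops about 34.4 m short of the obstacle, so it never reaches it

Reaction distance = 36.6000 × 1.72 = 62.952 m.
Braking distance = v²/(2a) = 1339.560 / 14.000 = 95.683 m.
Total stopping distance = 62.952 + 95.683 = 158.635 m, vs 193 m available — it stops with 193 − 158.635 = 34.365 m to spare.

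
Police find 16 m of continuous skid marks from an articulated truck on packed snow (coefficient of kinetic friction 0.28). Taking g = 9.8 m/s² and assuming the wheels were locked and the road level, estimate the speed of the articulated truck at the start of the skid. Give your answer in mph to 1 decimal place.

Initial speed ≈ 21.0 mph

Deceleration a = μg = 0.28 × 9.8 = 2.744 m/s².
v = √(2a·d) = √(2 × 2.744 × 16) = √87.808 = 9.3706 m/s.
= 9.3706 ÷ 0.44704 = 20.961 mph.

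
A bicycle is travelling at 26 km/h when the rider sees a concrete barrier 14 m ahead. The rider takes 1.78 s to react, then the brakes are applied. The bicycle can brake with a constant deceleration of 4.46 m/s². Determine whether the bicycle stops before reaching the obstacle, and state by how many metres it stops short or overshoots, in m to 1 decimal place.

No — it overshoots by 4.7 m

26 km/h ÷ 3.6 = 7.2222 m/s.
Reaction distance = 7.2222 × 1.78 = 12.856 m.
Braking distance = v²/(2a) = 52.160 / 8.920 = 5.848 m.
Total stopping distance = 12.856 + 5.848 = 18.704 m, vs 14 m available — it cannot stop in time and overshoots by 18.704 − 14 = 4.704 m.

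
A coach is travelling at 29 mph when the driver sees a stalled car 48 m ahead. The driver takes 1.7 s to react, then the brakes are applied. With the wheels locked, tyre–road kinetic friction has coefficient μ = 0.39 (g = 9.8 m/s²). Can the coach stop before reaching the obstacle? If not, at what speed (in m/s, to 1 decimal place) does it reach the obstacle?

Yes — it stops about 4.0 m short of the obstacle, so it never reaches it

29 mph × 0.44704 = 12.9642 m/s.
a = μg = 0.39 × 9.8 = 3.822 m/s².
Reaction distance = 12.9642 × 1.7 = 22.039 m.
Braking distance = v²/(2a) = 168.070 / 7.644 = 21.987 m.
Total stopping distance = 22.039 + 21.987 = 44.026 m, vs 48 m available — it stops with 48 − 44.026 = 3.974 m to spare.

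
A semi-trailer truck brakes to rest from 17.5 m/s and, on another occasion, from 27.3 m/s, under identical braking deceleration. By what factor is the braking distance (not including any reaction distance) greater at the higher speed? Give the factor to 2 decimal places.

Braking distance d = v²/(2a), so with a fixed, d ∝ v².
Factor = (27.3/17.5)² = 1.5600² = 2.4336.

Factor ≈ 2.43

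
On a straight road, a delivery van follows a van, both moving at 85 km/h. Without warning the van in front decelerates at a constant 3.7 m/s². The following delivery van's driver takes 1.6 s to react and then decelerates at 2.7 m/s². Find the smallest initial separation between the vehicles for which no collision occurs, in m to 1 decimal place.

Minimum gap ≈ 65.7 m

85 km/h ÷ 3.6 = 23.6111 m/s.
Leader travels v²/(2a_L) = 557.484 / 7.400 = 75.336 m before stopping.
Follower covers v·t_r = 23.6111 × 1.6 = 37.778 m while reacting, then v²/(2a_F) = 557.484 / 5.400 = 103.238 m while braking, for a total of 37.778 + 103.238 = 141.016 m.
Since a_F ≤ a_L and the follower starts braking later, the follower is never slower than the leader, so the closest approach is when both have stopped.
Minimum gap = 141.016 − 75.336 = 65.680 m.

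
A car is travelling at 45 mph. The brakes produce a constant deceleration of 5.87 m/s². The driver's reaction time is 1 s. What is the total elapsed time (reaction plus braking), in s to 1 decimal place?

Total time ≈ 4.4 s

45 mph × 0.44704 = 20.1168 m/s.
Braking time = v/a = 20.1168 / 5.870 = 3.427 s.
Total = 1 + 3.427 = 4.427 s.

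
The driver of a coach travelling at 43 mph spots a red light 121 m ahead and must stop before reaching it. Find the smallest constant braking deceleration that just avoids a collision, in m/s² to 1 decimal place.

Required deceleration ≈ 1.5 m/s²

43 mph × 0.44704 = 19.2227 m/s.
v² = 2a·d ⇒ a = v²/(2d) = 19.2227² / (2 × 121.000) = 369.512 / 242.000 = 1.5269 m/s².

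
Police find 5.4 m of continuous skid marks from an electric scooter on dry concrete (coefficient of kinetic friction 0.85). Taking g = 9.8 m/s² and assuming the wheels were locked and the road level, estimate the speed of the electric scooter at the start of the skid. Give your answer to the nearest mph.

Initial speed ≈ 21 mph

Deceleration a = μg = 0.85 × 9.8 = 8.330 m/s².
v = √(2a·d) = √(2 × 8.330 × 5.4) = √89.964 = 9.4849 m/s.
= 9.4849 ÷ 0.44704 = 21.217 mph.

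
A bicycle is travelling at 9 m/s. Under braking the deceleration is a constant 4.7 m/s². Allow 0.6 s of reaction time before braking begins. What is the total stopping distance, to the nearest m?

Reaction distance = v·t_r = 9.0000 × 0.6 = 5.400 m.
Braking distance = v²/(2a) = 9.0000² / (2 × 4.700) = 81.000 / 9.400 = 8.617 m.
Total = 5.400 + 8.617 = 14.017 m.

Total stopping distance ≈ 14 m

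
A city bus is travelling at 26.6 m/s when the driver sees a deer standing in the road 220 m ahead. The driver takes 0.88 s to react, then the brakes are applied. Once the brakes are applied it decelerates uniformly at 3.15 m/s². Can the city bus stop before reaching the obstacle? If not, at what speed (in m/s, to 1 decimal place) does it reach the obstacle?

Yes — it stops about 84.3 m short of the obstacle, so it never reaches it

Reaction distance = 26.6000 × 0.88 = 23.408 m.
Braking distance = v²/(2a) = 707.560 / 6.300 = 112.311 m.
Total stopping distance = 23.408 + 112.311 = 135.719 m, vs 220 m available — it stops with 220 − 135.719 = 84.281 m to spare.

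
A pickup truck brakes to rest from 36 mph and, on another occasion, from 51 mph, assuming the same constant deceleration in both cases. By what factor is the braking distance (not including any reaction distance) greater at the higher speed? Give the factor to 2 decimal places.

Braking distance d = v²/(2a), so with a fixed, d ∝ v².
Factor = (51/36)² = 1.4167² = 2.0070.

Factor ≈ 2.01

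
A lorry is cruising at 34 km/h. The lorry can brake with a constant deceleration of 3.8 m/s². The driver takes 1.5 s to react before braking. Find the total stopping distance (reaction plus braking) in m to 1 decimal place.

34 km/h ÷ 3.6 = 9.4444 m/s.
Reaction distance = v·t_r = 9.4444 × 1.5 = 14.167 m.
Braking distance = v²/(2a) = 9.4444² / (2 × 3.800) = 89.197 / 7.600 = 11.736 m.
Total = 14.167 + 11.736 = 25.903 m.

Total stopping distance ≈ 25.9 m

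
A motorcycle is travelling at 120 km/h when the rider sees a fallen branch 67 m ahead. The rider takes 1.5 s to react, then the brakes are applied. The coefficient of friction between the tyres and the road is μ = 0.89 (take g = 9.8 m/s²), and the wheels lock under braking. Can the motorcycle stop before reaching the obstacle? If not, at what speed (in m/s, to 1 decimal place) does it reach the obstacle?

No — it strikes the obstacle at 28.5 m/s

120 km/h ÷ 3.6 = 33.3333 m/s.
a = μg = 0.89 × 9.8 = 8.722 m/s².
Reaction distance = 33.3333 × 1.5 = 50.000 m.
Braking distance needed to stop: v²/(2a) = 1111.109 / 17.444 = 63.696 m, so total needed = 50.000 + 63.696 = 113.696 m > 67 m — it cannot stop.
Distance remaining when braking begins: 67 − 50.000 = 17.000 m.
v² = v₀² − 2a·d = 1111.109 − 2 × 8.722 × 17.000 = 814.561 m²/s².
v = √814.561 = 28.541 m/s.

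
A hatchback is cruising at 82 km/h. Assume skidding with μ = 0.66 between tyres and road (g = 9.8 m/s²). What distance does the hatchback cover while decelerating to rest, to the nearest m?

82 km/h ÷ 3.6 = 22.7778 m/s.
a = μg = 0.66 × 9.8 = 6.468 m/s².
Braking distance = v²/(2a) = 22.7778² / (2 × 6.468) = 518.828 / 12.936 = 40.107 m.

Braking distance ≈ 40 m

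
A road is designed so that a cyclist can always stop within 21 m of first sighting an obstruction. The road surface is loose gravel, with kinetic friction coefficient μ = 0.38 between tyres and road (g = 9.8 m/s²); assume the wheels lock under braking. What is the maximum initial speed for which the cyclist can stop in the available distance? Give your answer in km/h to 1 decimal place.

a = μg = 0.38 × 9.8 = 3.724 m/s².
v²/(2a) = d ⇒ v = √(2 × 3.724 × 21) = √156.41 = 12.5064 m/s.
12.5064 m/s × 3.6 = 45.023 km/h.

Maximum speed ≈ 45.0 km/h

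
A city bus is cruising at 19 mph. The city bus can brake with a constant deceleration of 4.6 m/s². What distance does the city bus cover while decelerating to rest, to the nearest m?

19 mph × 0.44704 = 8.4938 m/s.
Braking distance = v²/(2a) = 8.4938² / (2 × 4.600) = 72.145 / 9.200 = 7.842 m.

Braking distance ≈ 8 m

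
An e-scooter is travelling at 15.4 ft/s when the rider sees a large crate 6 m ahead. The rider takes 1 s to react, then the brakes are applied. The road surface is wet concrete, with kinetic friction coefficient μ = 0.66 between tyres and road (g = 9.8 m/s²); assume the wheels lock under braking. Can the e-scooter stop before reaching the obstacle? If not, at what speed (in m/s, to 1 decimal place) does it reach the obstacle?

No — it strikes the obstacle at 2.3 m/s

15.4 ft/s × 0.3048 = 4.6939 m/s.
a = μg = 0.66 × 9.8 = 6.468 m/s².
Reaction distance = 4.6939 × 1 = 4.694 m.
Braking distance needed to stop: v²/(2a) = 22.033 / 12.936 = 1.703 m, so total needed = 4.694 + 1.703 = 6.397 m > 6 m — it cannot stop.
Distance remaining when braking begins: 6 − 4.694 = 1.306 m.
v² = v₀² − 2a·d = 22.033 − 2 × 6.468 × 1.306 = 5.139 m²/s².
v = √5.139 = 2.267 m/s.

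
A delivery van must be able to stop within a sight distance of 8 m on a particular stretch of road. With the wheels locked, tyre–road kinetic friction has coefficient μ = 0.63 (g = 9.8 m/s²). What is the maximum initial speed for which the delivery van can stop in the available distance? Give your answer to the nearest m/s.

Maximum speed ≈ 10 m/s

a = μg = 0.63 × 9.8 = 6.174 m/s².
v²/(2a) = d ⇒ v = √(2 × 6.174 × 8) = √98.78 = 9.9388 m/s.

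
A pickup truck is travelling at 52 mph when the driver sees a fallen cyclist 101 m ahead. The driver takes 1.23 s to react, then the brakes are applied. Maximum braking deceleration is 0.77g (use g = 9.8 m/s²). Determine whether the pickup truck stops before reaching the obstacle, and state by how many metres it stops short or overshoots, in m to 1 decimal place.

52 mph × 0.44704 = 23.2461 m/s.
a = 0.77 × 9.8 = 7.546 m/s².
Reaction distance = 23.2461 × 1.23 = 28.593 m.
Braking distance = v²/(2a) = 540.381 / 15.092 = 35.806 m.
Total stopping distance = 28.593 + 35.806 = 64.399 m, vs 101 m available — it stops with 101 − 64.399 = 36.601 m to spare.

Yes — it stops 36.6 m short of the obstacle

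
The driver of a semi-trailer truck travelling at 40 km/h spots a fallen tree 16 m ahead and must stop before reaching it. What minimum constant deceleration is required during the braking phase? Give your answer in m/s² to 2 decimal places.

Required deceleration ≈ 3.86 m/s²

40 km/h ÷ 3.6 = 11.1111 m/s.
v² = 2a·d ⇒ a = v²/(2d) = 11.1111² / (2 × 16.000) = 123.457 / 32.000 = 3.8580 m/s².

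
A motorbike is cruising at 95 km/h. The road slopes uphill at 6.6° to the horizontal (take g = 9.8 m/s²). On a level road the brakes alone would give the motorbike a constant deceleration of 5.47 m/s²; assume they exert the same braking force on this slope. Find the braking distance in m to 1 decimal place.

Braking distance ≈ 52.8 m

95 km/h ÷ 3.6 = 26.3889 m/s.
Gravity along the uphill slope adds to the braking deceleration: a_eff = 5.470 + 9.8·sin 6.6° = 5.470 + 1.126 = 6.596 m/s².
Braking distance = v²/(2a) = 26.3889² / (2 × 6.596) = 696.374 / 13.192 = 52.788 m.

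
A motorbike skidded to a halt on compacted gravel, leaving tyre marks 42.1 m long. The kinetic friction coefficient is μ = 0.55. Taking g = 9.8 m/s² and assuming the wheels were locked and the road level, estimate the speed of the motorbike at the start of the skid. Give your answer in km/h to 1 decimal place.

Initial speed ≈ 76.7 km/h

Deceleration a = μg = 0.55 × 9.8 = 5.390 m/s².
v = √(2a·d) = √(2 × 5.390 × 42.1) = √453.838 = 21.3035 m/s.
= 21.3035 × 3.6 = 76.693 km/h.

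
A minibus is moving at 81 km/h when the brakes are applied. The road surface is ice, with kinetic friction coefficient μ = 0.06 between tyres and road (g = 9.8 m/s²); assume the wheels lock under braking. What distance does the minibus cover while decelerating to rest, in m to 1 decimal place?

81 km/h ÷ 3.6 = 22.5000 m/s.
a = μg = 0.06 × 9.8 = 0.588 m/s².
Braking distance = v²/(2a) = 22.5000² / (2 × 0.588) = 506.250 / 1.176 = 430.485 m.

Braking distance ≈ 430.5 m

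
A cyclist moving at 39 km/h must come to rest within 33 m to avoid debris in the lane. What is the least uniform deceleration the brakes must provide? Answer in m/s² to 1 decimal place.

39 km/h ÷ 3.6 = 10.8333 m/s.
v² = 2a·d ⇒ a = v²/(2d) = 10.8333² / (2 × 33.000) = 117.360 / 66.000 = 1.7782 m/s².

Required deceleration ≈ 1.8 m/s²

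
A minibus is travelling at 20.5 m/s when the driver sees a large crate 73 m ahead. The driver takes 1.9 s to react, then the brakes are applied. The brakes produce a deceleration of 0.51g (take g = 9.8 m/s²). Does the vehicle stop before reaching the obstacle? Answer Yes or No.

No

a = 0.51 × 9.8 = 4.998 m/s².
Reaction distance = 20.5000 × 1.9 = 38.950 m.
Braking distance = v²/(2a) = 420.250 / 9.996 = 42.042 m.
Total stopping distance = 38.950 + 42.042 = 80.992 m, vs 73 m available — it cannot stop in time and overshoots by 80.992 − 73 = 7.992 m.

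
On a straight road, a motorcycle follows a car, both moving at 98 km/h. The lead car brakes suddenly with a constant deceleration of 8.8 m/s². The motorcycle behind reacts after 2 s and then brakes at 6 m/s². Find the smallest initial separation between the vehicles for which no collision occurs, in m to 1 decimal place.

Minimum gap ≈ 74.1 m

98 km/h ÷ 3.6 = 27.2222 m/s.
Leader travels v²/(2a_L) = 741.048 / 17.600 = 42.105 m before stopping.
Follower covers v·t_r = 27.2222 × 2 = 54.444 m while reacting, then v²/(2a_F) = 741.048 / 12.000 = 61.754 m while braking, for a total of 54.444 + 61.754 = 116.198 m.
Since a_F ≤ a_L and the follower starts braking later, the follower is never slower than the leader, so the closest approach is when both have stopped.
Minimum gap = 116.198 − 42.105 = 74.093 m.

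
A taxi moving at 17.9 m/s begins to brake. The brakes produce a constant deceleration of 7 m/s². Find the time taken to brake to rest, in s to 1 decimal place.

Braking time = v/a = 17.9000 / 7.000 = 2.557 s.

Braking time ≈ 2.6 s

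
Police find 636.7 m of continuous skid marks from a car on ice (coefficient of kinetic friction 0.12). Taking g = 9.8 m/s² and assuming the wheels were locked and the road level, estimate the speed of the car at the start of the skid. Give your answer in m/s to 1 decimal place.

Deceleration a = μg = 0.12 × 9.8 = 1.176 m/s².
v = √(2a·d) = √(2 × 1.176 × 636.7) = √1497.518 = 38.6978 m/s.

Initial speed ≈ 38.7 m/s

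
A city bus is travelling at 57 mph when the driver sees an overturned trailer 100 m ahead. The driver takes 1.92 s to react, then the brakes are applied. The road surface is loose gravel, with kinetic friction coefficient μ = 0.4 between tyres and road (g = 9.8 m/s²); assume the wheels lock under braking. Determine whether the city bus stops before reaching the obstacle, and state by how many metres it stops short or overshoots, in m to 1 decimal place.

No — it overshoots by 31.7 m

57 mph × 0.44704 = 25.4813 m/s.
a = μg = 0.4 × 9.8 = 3.920 m/s².
Reaction distance = 25.4813 × 1.92 = 48.924 m.
Braking distance = v²/(2a) = 649.297 / 7.840 = 82.818 m.
Total stopping distance = 48.924 + 82.818 = 131.742 m, vs 100 m available — it cannot stop in time and overshoots by 131.742 − 100 = 31.742 m.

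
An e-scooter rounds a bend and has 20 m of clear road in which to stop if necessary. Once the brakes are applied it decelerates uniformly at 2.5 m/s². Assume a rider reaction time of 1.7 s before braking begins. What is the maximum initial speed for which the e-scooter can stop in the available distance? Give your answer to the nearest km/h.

Maximum speed ≈ 24 km/h

Stopping distance: v·t_r + v²/(2a) = 20 with t_r = 1.7 s and a = 2.500 m/s².
So v² + 8.500 v − 100.00 = 0.
Positive root: v = −a·t_r + √((a·t_r)² + 2a·d) = −4.250 + √(18.062 + 100.00) = 6.6156 m/s.
6.6156 m/s × 3.6 = 23.816 km/h.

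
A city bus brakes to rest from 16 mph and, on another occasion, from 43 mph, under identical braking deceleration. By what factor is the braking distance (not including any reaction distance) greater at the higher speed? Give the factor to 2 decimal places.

Braking distance d = v²/(2a), so with a fixed, d ∝ v².
Factor = (43/16)² = 2.6875² = 7.2227.

Factor ≈ 7.22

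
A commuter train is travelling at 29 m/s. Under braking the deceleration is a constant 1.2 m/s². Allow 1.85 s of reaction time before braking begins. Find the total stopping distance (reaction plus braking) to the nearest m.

Total stopping distance ≈ 404 m

Reaction distance = v·t_r = 29.0000 × 1.85 = 53.650 m.
Braking distance = v²/(2a) = 29.0000² / (2 × 1.200) = 841.000 / 2.400 = 350.417 m.
Total = 53.650 + 350.417 = 404.067 m.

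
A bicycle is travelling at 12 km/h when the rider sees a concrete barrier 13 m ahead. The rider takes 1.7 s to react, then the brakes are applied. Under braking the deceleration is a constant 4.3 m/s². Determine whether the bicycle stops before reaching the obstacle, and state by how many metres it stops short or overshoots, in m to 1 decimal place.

12 km/h ÷ 3.6 = 3.3333 m/s.
Reaction distance = 3.3333 × 1.7 = 5.667 m.
Braking distance = v²/(2a) = 11.111 / 8.600 = 1.292 m.
Total stopping distance = 5.667 + 1.292 = 6.959 m, vs 13 m available — it stops with 13 − 6.959 = 6.041 m to spare.

Yes — it stops 6.0 m short of the obstacle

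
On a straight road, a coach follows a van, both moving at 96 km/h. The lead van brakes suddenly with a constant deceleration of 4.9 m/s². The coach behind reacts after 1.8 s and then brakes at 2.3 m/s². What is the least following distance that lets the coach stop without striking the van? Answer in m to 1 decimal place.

Minimum gap ≈ 130.0 m

96 km/h ÷ 3.6 = 26.6667 m/s.
Leader travels v²/(2a_L) = 711.113 / 9.800 = 72.563 m before stopping.
Follower covers v·t_r = 26.6667 × 1.8 = 48.000 m while reacting, then v²/(2a_F) = 711.113 / 4.600 = 154.590 m while braking, for a total of 48.000 + 154.590 = 202.590 m.
Since a_F ≤ a_L and the follower starts braking later, the follower is never slower than the leader, so the closest approach is when both have stopped.
Minimum gap = 202.590 − 72.563 = 130.027 m.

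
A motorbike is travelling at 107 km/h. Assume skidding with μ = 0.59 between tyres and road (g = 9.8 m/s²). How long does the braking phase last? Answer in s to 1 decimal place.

Braking time ≈ 5.1 s

107 km/h ÷ 3.6 = 29.7222 m/s.
a = μg = 0.59 × 9.8 = 5.782 m/s².
Braking time = v/a = 29.7222 / 5.782 = 5.140 s.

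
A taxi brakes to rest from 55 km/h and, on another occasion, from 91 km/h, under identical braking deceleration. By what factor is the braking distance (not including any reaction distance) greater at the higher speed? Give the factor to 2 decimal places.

Braking distance d = v²/(2a), so with a fixed, d ∝ v².
Factor = (91/55)² = 1.6545² = 2.7374.

Factor ≈ 2.74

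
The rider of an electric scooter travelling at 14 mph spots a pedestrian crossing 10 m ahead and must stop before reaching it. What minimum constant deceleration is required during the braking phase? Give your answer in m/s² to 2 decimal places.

Required deceleration ≈ 1.96 m/s²

14 mph × 0.44704 = 6.2586 m/s.
v² = 2a·d ⇒ a = v²/(2d) = 6.2586² / (2 × 10.000) = 39.170 / 20.000 = 1.9585 m/s².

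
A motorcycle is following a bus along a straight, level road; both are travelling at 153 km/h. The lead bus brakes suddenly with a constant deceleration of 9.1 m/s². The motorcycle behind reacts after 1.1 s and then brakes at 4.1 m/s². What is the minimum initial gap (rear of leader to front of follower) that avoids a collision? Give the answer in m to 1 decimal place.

153 km/h ÷ 3.6 = 42.5000 m/s.
Leader travels v²/(2a_L) = 1806.250 / 18.200 = 99.245 m before stopping.
Follower covers v·t_r = 42.5000 × 1.1 = 46.750 m while reacting, then v²/(2a_F) = 1806.250 / 8.200 = 220.274 m while braking, for a total of 46.750 + 220.274 = 267.024 m.
Since a_F ≤ a_L and the follower starts braking later, the follower is never slower than the leader, so the closest approach is when both have stopped.
Minimum gap = 267.024 − 99.245 = 167.779 m.

Minimum gap ≈ 167.8 m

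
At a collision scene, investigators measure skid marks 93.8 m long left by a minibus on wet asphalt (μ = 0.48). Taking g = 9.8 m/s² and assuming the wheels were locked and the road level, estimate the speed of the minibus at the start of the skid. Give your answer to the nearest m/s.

Initial speed ≈ 30 m/s

Deceleration a = μg = 0.48 × 9.8 = 4.704 m/s².
v = √(2a·d) = √(2 × 4.704 × 93.8) = √882.470 = 29.7064 m/s.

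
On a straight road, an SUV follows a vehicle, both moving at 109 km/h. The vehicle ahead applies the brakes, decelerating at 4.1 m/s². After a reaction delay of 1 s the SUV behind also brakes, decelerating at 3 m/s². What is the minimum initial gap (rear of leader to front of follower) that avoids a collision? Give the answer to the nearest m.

Minimum gap ≈ 71 m

109 km/h ÷ 3.6 = 30.2778 m/s.
Leader travels v²/(2a_L) = 916.745 / 8.200 = 111.798 m before stopping.
Follower covers v·t_r = 30.2778 × 1 = 30.278 m while reacting, then v²/(2a_F) = 916.745 / 6.000 = 152.791 m while braking, for a total of 30.278 + 152.791 = 183.069 m.
Since a_F ≤ a_L and the follower starts braking later, the follower is never slower than the leader, so the closest approach is when both have stopped.
Minimum gap = 183.069 − 111.798 = 71.271 m.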